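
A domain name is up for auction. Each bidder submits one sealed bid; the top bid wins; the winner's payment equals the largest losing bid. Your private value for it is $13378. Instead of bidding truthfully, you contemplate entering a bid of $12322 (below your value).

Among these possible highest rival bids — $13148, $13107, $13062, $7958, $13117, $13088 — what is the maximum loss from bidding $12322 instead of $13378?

$13148: truthful gives $230, deviation gives $0 → loss $230.
$13107: truthful gives $271, deviation gives $0 → loss $271.
$13062: truthful gives $316, deviation gives $0 → loss $316.
$7958: same outcome either way → loss $0.
$13117: truthful gives $261, deviation gives $0 → loss $261.
$13088: truthful gives $290, deviation gives $0 → loss $290.
Maximum loss: $316.

$316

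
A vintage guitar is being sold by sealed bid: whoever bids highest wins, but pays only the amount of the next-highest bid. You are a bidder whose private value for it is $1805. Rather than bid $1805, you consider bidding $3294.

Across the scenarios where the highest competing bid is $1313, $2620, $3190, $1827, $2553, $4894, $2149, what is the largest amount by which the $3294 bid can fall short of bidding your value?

$1385

$1313: same outcome either way → loss $0.
$2620: truthful gives $0, deviation gives −$815 → loss $815.
$3190: truthful gives $0, deviation gives −$1385 → loss $1385.
$1827: truthful gives $0, deviation gives −$22 → loss $22.
$2553: truthful gives $0, deviation gives −$748 → loss $748.
$4894: same outcome either way → loss $0.
$2149: truthful gives $0, deviation gives −$344 → loss $344.
Maximum loss: $1385.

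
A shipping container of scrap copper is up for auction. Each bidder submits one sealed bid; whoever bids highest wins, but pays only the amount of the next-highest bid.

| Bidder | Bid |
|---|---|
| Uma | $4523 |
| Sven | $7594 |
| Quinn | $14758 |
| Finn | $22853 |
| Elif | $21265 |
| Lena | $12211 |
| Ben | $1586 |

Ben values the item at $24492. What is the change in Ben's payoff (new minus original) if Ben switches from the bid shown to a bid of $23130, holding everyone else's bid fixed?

$1639

The highest bid among the other bidders is $22853; Ben's bid doesn't change that.
Original bid $1586: Ben is not highest (top rival bid is $22853); payoff $0.
Alternative bid $23130: Ben is highest, pays the top rival bid $22853; payoff $24492 − $22853 = $1639.
Change in payoff = $1639 − ($0) = $1639.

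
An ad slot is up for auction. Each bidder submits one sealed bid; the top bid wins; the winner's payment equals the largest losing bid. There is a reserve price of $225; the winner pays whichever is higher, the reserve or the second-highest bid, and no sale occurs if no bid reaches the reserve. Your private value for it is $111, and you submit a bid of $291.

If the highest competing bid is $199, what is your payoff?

−$114

Your bid $291 is the highest and exceeds the reserve.
Price = max(second-highest bid, reserve) = max($199, $225) = $225.
Payoff = $111 − $225 = −$114.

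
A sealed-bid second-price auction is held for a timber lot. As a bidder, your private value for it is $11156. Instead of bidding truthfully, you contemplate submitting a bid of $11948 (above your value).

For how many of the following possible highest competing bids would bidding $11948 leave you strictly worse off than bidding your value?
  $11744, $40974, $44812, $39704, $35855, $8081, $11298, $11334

The deviation hurts exactly when the highest competing bid lies strictly between $11156 and $11948 — overbidding then wins at a price above your value.
$11744: inside the interval → strictly worse (loss $588).
$40974: above both → same outcome either way.
$44812: above both → same outcome either way.
$39704: above both → same outcome either way.
$35855: above both → same outcome either way.
$8081: below both → same outcome either way.
$11298: inside the interval → strictly worse (loss $142).
$11334: inside the interval → strictly worse (loss $178).
Count: 3.

3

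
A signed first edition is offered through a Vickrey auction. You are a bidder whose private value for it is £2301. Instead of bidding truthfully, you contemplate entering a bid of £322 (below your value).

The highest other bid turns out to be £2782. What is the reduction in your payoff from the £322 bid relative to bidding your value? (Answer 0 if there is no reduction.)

£0

Bidding your value £2301: you lose (since £2301 < £2782). Payoff £0.
Bidding £322: you lose. Payoff £0.
Difference = £0 − £0 = £0; both bids lead to the same outcome because the competing bid is above both your value and your alternative bid.
In a second-price auction your bid sets only whether you win, not what you pay, so bidding your true value is weakly dominant.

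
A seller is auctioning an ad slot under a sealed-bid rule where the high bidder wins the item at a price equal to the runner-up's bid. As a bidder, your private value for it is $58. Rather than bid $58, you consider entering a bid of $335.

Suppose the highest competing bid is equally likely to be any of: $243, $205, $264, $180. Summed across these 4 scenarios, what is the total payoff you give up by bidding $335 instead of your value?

$660

The deviation costs you only when the competing bid falls strictly between $58 and $335; elsewhere both bids give the same outcome.
$243: truthful payoff $0, deviation payoff −$185 → loss $185.
$205: truthful payoff $0, deviation payoff −$147 → loss $147.
$264: truthful payoff $0, deviation payoff −$206 → loss $206.
$180: truthful payoff $0, deviation payoff −$122 → loss $122.
Total loss = $185 + $147 + $206 + $122 = $660.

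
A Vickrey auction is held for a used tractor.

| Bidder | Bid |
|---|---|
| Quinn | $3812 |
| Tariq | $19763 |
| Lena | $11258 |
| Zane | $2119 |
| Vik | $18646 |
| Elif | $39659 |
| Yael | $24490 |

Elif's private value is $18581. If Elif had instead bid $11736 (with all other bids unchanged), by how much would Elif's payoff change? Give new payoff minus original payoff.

$5909

The highest bid among the other bidders is $24490; Elif's bid doesn't change that.
Original bid $39659: Elif is highest, pays the top rival bid $24490; payoff $18581 − $24490 = −$5909.
Alternative bid $11736: Elif is not highest (top rival bid is $24490); payoff $0.
Change in payoff = $0 − (−$5909) = $5909.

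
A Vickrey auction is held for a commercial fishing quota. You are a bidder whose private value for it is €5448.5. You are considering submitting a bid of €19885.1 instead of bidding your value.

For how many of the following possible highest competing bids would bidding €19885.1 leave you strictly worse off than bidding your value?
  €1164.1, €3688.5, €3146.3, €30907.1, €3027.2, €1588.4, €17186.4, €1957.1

The deviation hurts exactly when the highest competing bid lies strictly between €5448.5 and €19885.1 — overbidding then wins at a price above your value.
€1164.1: below both → same outcome either way.
€3688.5: below both → same outcome either way.
€3146.3: below both → same outcome either way.
€30907.1: above both → same outcome either way.
€3027.2: below both → same outcome either way.
€1588.4: below both → same outcome either way.
€17186.4: inside the interval → strictly worse (loss €11737.9).
€1957.1: below both → same outcome either way.
Count: 1.

1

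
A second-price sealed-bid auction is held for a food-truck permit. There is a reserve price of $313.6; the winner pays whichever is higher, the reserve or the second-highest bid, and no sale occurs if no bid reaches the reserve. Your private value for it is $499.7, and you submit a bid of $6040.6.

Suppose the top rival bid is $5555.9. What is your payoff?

−$5056.2

Your bid $6040.6 is the highest and exceeds the reserve.
Price = max(second-highest bid, reserve) = max($5555.9, $313.6) = $5555.9.
Payoff = $499.7 − $5555.9 = −$5056.2.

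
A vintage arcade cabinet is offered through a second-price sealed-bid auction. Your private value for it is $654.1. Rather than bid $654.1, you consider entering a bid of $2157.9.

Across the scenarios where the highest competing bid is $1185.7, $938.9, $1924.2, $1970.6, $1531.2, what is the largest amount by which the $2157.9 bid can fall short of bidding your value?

$1185.7: truthful gives $0, deviation gives −$531.6 → loss $531.6.
$938.9: truthful gives $0, deviation gives −$284.8 → loss $284.8.
$1924.2: truthful gives $0, deviation gives −$1270.1 → loss $1270.1.
$1970.6: truthful gives $0, deviation gives −$1316.5 → loss $1316.5.
$1531.2: truthful gives $0, deviation gives −$877.1 → loss $877.1.
Maximum loss: $1316.5.

$1316.5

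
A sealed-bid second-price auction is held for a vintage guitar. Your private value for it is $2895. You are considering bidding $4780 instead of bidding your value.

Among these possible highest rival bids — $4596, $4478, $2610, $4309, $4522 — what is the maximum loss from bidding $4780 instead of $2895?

$4596: truthful gives $0, deviation gives −$1701 → loss $1701.
$4478: truthful gives $0, deviation gives −$1583 → loss $1583.
$2610: same outcome either way → loss $0.
$4309: truthful gives $0, deviation gives −$1414 → loss $1414.
$4522: truthful gives $0, deviation gives −$1627 → loss $1627.
Maximum loss: $1701.

$1701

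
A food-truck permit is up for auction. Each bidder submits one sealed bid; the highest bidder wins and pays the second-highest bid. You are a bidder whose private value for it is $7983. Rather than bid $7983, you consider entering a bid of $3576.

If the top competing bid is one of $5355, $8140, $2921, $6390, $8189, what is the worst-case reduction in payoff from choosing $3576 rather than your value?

$2628

$5355: truthful gives $2628, deviation gives $0 → loss $2628.
$8140: same outcome either way → loss $0.
$2921: same outcome either way → loss $0.
$6390: truthful gives $1593, deviation gives $0 → loss $1593.
$8189: same outcome either way → loss $0.
Maximum loss: $2628.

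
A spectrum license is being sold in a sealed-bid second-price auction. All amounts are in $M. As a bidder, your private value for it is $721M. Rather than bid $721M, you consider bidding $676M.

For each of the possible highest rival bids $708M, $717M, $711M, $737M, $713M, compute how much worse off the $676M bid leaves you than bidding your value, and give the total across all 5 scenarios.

$35M

The deviation costs you only when the competing bid falls strictly between $676M and $721M; elsewhere both bids give the same outcome.
$708M: truthful payoff $13M, deviation payoff $0M → loss $13M.
$717M: truthful payoff $4M, deviation payoff $0M → loss $4M.
$711M: truthful payoff $10M, deviation payoff $0M → loss $10M.
$737M: outcomes coincide → loss $0M.
$713M: truthful payoff $8M, deviation payoff $0M → loss $8M.
Total loss = $13M + $4M + $10M + $8M = $35M.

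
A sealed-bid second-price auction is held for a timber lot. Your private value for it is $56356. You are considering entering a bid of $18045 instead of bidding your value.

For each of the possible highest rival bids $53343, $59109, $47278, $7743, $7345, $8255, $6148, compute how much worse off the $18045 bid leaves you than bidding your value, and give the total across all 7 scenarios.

The deviation costs you only when the competing bid falls strictly between $18045 and $56356; elsewhere both bids give the same outcome.
$53343: truthful payoff $3013, deviation payoff $0 → loss $3013.
$59109: outcomes coincide → loss $0.
$47278: truthful payoff $9078, deviation payoff $0 → loss $9078.
$7743: outcomes coincide → loss $0.
$7345: outcomes coincide → loss $0.
$8255: outcomes coincide → loss $0.
$6148: outcomes coincide → loss $0.
Total loss = $3013 + $9078 = $12091.

$12091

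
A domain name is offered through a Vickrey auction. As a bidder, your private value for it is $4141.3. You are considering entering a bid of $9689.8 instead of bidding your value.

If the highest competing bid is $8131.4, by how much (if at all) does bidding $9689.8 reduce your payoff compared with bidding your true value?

$3990.1

Bidding your value $4141.3: you lose (since $4141.3 < $8131.4). Payoff $0.
Bidding $9689.8: you win and pay $8131.4. Payoff $4141.3 − $8131.4 = −$3990.1.
The competing bid $8131.4 lies between your value and your inflated bid, so overbidding wins an item priced above your value.
Loss from deviating = $0 − (−$3990.1) = $3990.1.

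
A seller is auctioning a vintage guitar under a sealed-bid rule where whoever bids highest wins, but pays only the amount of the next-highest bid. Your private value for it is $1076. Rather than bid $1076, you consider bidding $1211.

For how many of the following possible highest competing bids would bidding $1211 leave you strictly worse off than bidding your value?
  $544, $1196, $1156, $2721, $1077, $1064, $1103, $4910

4

The deviation hurts exactly when the highest competing bid lies strictly between $1076 and $1211 — overbidding then wins at a price above your value.
$544: below both → same outcome either way.
$1196: inside the interval → strictly worse (loss $120).
$1156: inside the interval → strictly worse (loss $80).
$2721: above both → same outcome either way.
$1077: inside the interval → strictly worse (loss $1).
$1064: below both → same outcome either way.
$1103: inside the interval → strictly worse (loss $27).
$4910: above both → same outcome either way.
Count: 4.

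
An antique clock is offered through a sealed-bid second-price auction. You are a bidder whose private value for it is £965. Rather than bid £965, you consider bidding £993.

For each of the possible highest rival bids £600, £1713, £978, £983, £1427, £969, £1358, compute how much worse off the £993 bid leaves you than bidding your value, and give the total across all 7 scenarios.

£35

The deviation costs you only when the competing bid falls strictly between £965 and £993; elsewhere both bids give the same outcome.
£600: outcomes coincide → loss £0.
£1713: outcomes coincide → loss £0.
£978: truthful payoff £0, deviation payoff −£13 → loss £13.
£983: truthful payoff £0, deviation payoff −£18 → loss £18.
£1427: outcomes coincide → loss £0.
£969: truthful payoff £0, deviation payoff −£4 → loss £4.
£1358: outcomes coincide → loss £0.
Total loss = £13 + £18 + £4 = £35.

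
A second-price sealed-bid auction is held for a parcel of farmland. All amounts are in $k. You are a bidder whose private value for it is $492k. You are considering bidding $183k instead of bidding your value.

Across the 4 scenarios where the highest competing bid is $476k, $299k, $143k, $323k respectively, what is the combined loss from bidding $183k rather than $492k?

The deviation costs you only when the competing bid falls strictly between $183k and $492k; elsewhere both bids give the same outcome.
$476k: truthful payoff $16k, deviation payoff $0k → loss $16k.
$299k: truthful payoff $193k, deviation payoff $0k → loss $193k.
$143k: outcomes coincide → loss $0k.
$323k: truthful payoff $169k, deviation payoff $0k → loss $169k.
Total loss = $16k + $193k + $169k = $378k.

$378k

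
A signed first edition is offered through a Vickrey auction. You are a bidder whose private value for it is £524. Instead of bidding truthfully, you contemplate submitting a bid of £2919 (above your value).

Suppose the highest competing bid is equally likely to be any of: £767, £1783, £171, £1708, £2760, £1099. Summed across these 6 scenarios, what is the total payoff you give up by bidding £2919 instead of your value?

The deviation costs you only when the competing bid falls strictly between £524 and £2919; elsewhere both bids give the same outcome.
£767: truthful payoff £0, deviation payoff −£243 → loss £243.
£1783: truthful payoff £0, deviation payoff −£1259 → loss £1259.
£171: outcomes coincide → loss £0.
£1708: truthful payoff £0, deviation payoff −£1184 → loss £1184.
£2760: truthful payoff £0, deviation payoff −£2236 → loss £2236.
£1099: truthful payoff £0, deviation payoff −£575 → loss £575.
Total loss = £243 + £1259 + £1184 + £2236 + £575 = £5497.

£5497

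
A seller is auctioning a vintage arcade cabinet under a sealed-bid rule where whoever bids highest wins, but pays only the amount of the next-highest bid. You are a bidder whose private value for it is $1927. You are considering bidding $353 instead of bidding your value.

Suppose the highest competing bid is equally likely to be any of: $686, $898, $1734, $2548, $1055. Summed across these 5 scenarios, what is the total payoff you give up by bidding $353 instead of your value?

$3335

The deviation costs you only when the competing bid falls strictly between $353 and $1927; elsewhere both bids give the same outcome.
$686: truthful payoff $1241, deviation payoff $0 → loss $1241.
$898: truthful payoff $1029, deviation payoff $0 → loss $1029.
$1734: truthful payoff $193, deviation payoff $0 → loss $193.
$2548: outcomes coincide → loss $0.
$1055: truthful payoff $872, deviation payoff $0 → loss $872.
Total loss = $1241 + $1029 + $193 + $872 = $3335.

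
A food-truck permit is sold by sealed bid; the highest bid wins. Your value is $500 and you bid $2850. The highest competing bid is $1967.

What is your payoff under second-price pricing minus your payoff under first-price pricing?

$883

You have the highest bid, so you win under either rule.
Second-price: pay $1967 → payoff −$1467.
First-price: pay your own bid $2850 → payoff −$2350.
Difference = −$1467 − (−$2350) = $883.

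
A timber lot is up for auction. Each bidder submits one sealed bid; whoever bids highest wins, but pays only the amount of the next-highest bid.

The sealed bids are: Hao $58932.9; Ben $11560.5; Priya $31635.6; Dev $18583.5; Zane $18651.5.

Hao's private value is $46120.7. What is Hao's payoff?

Highest bid: Hao at $58932.9, so Hao wins.
Second-highest bid: Priya at $31635.6 — that is the price the winner pays.
Hao's payoff = value − price = $46120.7 − $31635.6 = $14485.1.

$14485.1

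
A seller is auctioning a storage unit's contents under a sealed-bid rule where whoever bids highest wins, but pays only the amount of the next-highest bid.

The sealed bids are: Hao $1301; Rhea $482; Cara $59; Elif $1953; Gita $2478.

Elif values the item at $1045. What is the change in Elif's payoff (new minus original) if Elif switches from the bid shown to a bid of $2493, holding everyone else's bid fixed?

−$1433

The highest bid among the other bidders is $2478; Elif's bid doesn't change that.
Original bid $1953: Elif is not highest (top rival bid is $2478); payoff $0.
Alternative bid $2493: Elif is highest, pays the top rival bid $2478; payoff $1045 − $2478 = −$1433.
Change in payoff = −$1433 − ($0) = −$1433.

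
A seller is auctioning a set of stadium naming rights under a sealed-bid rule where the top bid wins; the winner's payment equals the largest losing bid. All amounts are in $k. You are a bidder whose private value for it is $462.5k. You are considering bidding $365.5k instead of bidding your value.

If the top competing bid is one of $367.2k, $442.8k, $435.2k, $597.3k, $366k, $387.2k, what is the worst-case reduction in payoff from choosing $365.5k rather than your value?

$96.5k

$367.2k: truthful gives $95.3k, deviation gives $0k → loss $95.3k.
$442.8k: truthful gives $19.7k, deviation gives $0k → loss $19.7k.
$435.2k: truthful gives $27.3k, deviation gives $0k → loss $27.3k.
$597.3k: same outcome either way → loss $0k.
$366k: truthful gives $96.5k, deviation gives $0k → loss $96.5k.
$387.2k: truthful gives $75.3k, deviation gives $0k → loss $75.3k.
Maximum loss: $96.5k.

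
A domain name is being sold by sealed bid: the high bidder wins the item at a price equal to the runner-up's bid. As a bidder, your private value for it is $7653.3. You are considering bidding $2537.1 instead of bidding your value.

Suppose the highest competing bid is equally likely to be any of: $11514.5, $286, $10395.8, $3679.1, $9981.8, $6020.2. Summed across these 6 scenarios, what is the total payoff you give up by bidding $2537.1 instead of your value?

The deviation costs you only when the competing bid falls strictly between $2537.1 and $7653.3; elsewhere both bids give the same outcome.
$11514.5: outcomes coincide → loss $0.
$286: outcomes coincide → loss $0.
$10395.8: outcomes coincide → loss $0.
$3679.1: truthful payoff $3974.2, deviation payoff $0 → loss $3974.2.
$9981.8: outcomes coincide → loss $0.
$6020.2: truthful payoff $1633.1, deviation payoff $0 → loss $1633.1.
Total loss = $3974.2 + $1633.1 = $5607.3.

$5607.3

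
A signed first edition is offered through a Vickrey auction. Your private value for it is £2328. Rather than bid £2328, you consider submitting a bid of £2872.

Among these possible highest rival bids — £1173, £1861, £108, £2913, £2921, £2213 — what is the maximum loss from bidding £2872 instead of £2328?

£0

£1173: same outcome either way → loss £0.
£1861: same outcome either way → loss £0.
£108: same outcome either way → loss £0.
£2913: same outcome either way → loss £0.
£2921: same outcome either way → loss £0.
£2213: same outcome either way → loss £0.
Maximum loss: £0.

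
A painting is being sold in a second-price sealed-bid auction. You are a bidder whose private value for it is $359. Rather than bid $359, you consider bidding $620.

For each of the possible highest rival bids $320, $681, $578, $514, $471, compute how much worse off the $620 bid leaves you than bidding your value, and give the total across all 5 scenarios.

$486

The deviation costs you only when the competing bid falls strictly between $359 and $620; elsewhere both bids give the same outcome.
$320: outcomes coincide → loss $0.
$681: outcomes coincide → loss $0.
$578: truthful payoff $0, deviation payoff −$219 → loss $219.
$514: truthful payoff $0, deviation payoff −$155 → loss $155.
$471: truthful payoff $0, deviation payoff −$112 → loss $112.
Total loss = $219 + $155 + $112 = $486.
In a second-price auction your bid sets only whether you win, not what you pay, so bidding your true value is weakly dominant.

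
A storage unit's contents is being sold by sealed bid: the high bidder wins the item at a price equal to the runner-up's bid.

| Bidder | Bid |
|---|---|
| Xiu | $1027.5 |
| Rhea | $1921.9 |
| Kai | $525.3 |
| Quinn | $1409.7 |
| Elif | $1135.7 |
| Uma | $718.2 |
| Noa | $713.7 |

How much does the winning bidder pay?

$1409.7

Highest bid: Rhea at $1921.9, so Rhea wins.
Second-highest bid: Quinn at $1409.7 — that is the price the winner pays.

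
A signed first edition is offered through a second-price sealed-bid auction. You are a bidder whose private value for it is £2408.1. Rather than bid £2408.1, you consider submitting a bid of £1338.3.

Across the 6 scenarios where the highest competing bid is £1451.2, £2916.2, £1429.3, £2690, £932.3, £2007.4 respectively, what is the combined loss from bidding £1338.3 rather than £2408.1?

The deviation costs you only when the competing bid falls strictly between £1338.3 and £2408.1; elsewhere both bids give the same outcome.
£1451.2: truthful payoff £956.9, deviation payoff £0 → loss £956.9.
£2916.2: outcomes coincide → loss £0.
£1429.3: truthful payoff £978.8, deviation payoff £0 → loss £978.8.
£2690: outcomes coincide → loss £0.
£932.3: outcomes coincide → loss £0.
£2007.4: truthful payoff £400.7, deviation payoff £0 → loss £400.7.
Total loss = £956.9 + £978.8 + £400.7 = £2336.4.
Because the price is fixed by the runner-up's bid, deviating from your value can only change a good outcome into a bad one — never the reverse.

£2336.4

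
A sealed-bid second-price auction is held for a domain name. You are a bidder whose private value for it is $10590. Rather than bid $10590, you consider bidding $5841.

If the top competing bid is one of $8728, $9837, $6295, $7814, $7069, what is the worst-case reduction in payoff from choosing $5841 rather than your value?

$4295

$8728: truthful gives $1862, deviation gives $0 → loss $1862.
$9837: truthful gives $753, deviation gives $0 → loss $753.
$6295: truthful gives $4295, deviation gives $0 → loss $4295.
$7814: truthful gives $2776, deviation gives $0 → loss $2776.
$7069: truthful gives $3521, deviation gives $0 → loss $3521.
Maximum loss: $4295.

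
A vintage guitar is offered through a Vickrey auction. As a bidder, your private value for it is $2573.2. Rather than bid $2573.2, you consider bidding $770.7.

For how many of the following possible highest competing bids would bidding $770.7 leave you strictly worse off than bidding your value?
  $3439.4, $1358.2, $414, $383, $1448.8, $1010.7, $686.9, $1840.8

The deviation hurts exactly when the highest competing bid lies strictly between $770.7 and $2573.2 — underbidding then forfeits a profitable win.
$3439.4: above both → same outcome either way.
$1358.2: inside the interval → strictly worse (loss $1215).
$414: below both → same outcome either way.
$383: below both → same outcome either way.
$1448.8: inside the interval → strictly worse (loss $1124.4).
$1010.7: inside the interval → strictly worse (loss $1562.5).
$686.9: below both → same outcome either way.
$1840.8: inside the interval → strictly worse (loss $732.4).
Count: 4.

4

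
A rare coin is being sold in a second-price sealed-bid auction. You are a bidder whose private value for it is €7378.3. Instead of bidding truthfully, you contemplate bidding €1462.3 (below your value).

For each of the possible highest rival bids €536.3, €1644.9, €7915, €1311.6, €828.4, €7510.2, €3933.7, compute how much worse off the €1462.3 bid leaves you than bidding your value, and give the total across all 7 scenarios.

The deviation costs you only when the competing bid falls strictly between €1462.3 and €7378.3; elsewhere both bids give the same outcome.
€536.3: outcomes coincide → loss €0.
€1644.9: truthful payoff €5733.4, deviation payoff €0 → loss €5733.4.
€7915: outcomes coincide → loss €0.
€1311.6: outcomes coincide → loss €0.
€828.4: outcomes coincide → loss €0.
€7510.2: outcomes coincide → loss €0.
€3933.7: truthful payoff €3444.6, deviation payoff €0 → loss €3444.6.
Total loss = €5733.4 + €3444.6 = €9178.
In a second-price auction your bid sets only whether you win, not what you pay, so bidding your true value is weakly dominant.

€9178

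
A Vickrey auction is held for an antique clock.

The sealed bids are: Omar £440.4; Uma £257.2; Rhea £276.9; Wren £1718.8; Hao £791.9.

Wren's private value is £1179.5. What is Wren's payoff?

Highest bid: Wren at £1718.8, so Wren wins.
Second-highest bid: Hao at £791.9 — that is the price the winner pays.
Wren's payoff = value − price = £1179.5 − £791.9 = £387.6.

£387.6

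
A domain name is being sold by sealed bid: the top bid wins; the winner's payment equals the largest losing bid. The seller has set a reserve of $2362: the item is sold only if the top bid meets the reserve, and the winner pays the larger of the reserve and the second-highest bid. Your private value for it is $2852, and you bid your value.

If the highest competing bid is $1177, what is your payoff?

Your bid $2852 is the highest and exceeds the reserve.
Price = max(second-highest bid, reserve) = max($1177, $2362) = $2362.
Payoff = $2852 − $2362 = $490.

$490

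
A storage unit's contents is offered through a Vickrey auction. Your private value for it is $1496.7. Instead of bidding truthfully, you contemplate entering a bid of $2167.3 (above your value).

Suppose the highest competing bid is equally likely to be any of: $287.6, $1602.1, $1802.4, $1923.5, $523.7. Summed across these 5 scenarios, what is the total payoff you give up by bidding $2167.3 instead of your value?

$837.9

The deviation costs you only when the competing bid falls strictly between $1496.7 and $2167.3; elsewhere both bids give the same outcome.
$287.6: outcomes coincide → loss $0.
$1602.1: truthful payoff $0, deviation payoff −$105.4 → loss $105.4.
$1802.4: truthful payoff $0, deviation payoff −$305.7 → loss $305.7.
$1923.5: truthful payoff $0, deviation payoff −$426.8 → loss $426.8.
$523.7: outcomes coincide → loss $0.
Total loss = $105.4 + $305.7 + $426.8 = $837.9.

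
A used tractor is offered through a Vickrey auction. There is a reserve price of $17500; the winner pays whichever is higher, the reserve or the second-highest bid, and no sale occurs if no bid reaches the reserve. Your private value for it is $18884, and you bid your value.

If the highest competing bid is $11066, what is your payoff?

Your bid $18884 is the highest and exceeds the reserve.
Price = max(second-highest bid, reserve) = max($11066, $17500) = $17500.
Payoff = $18884 − $17500 = $1384.

$1384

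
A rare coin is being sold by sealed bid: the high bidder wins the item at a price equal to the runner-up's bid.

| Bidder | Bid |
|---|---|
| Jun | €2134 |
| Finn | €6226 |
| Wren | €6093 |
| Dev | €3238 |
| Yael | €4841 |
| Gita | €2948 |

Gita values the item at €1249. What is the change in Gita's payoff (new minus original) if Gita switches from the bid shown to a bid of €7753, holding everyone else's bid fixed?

The highest bid among the other bidders is €6226; Gita's bid doesn't change that.
Original bid €2948: Gita is not highest (top rival bid is €6226); payoff €0.
Alternative bid €7753: Gita is highest, pays the top rival bid €6226; payoff €1249 − €6226 = −€4977.
Change in payoff = −€4977 − (€0) = −€4977.

−€4977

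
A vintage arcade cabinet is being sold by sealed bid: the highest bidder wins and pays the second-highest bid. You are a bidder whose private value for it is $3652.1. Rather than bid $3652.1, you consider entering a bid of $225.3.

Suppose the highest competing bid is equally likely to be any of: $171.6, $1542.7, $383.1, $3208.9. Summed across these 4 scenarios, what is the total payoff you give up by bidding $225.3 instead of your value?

$5821.6

The deviation costs you only when the competing bid falls strictly between $225.3 and $3652.1; elsewhere both bids give the same outcome.
$171.6: outcomes coincide → loss $0.
$1542.7: truthful payoff $2109.4, deviation payoff $0 → loss $2109.4.
$383.1: truthful payoff $3269, deviation payoff $0 → loss $3269.
$3208.9: truthful payoff $443.2, deviation payoff $0 → loss $443.2.
Total loss = $2109.4 + $3269 + $443.2 = $5821.6.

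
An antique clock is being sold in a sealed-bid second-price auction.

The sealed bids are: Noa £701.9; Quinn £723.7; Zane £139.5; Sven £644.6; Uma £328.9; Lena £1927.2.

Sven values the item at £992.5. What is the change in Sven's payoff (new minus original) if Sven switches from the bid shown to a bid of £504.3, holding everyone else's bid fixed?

£0

The highest bid among the other bidders is £1927.2; Sven's bid doesn't change that.
Original bid £644.6: Sven is not highest (top rival bid is £1927.2); payoff £0.
Alternative bid £504.3: Sven is not highest (top rival bid is £1927.2); payoff £0.
Change in payoff = £0 − (£0) = £0.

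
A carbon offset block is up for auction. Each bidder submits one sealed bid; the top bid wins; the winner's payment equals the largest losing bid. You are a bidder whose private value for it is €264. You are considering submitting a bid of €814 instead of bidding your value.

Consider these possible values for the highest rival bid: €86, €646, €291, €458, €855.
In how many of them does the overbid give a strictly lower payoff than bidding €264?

The deviation hurts exactly when the highest competing bid lies strictly between €264 and €814 — overbidding then wins at a price above your value.
€86: below both → same outcome either way.
€646: inside the interval → strictly worse (loss €382).
€291: inside the interval → strictly worse (loss €27).
€458: inside the interval → strictly worse (loss €194).
€855: above both → same outcome either way.
Count: 3.

3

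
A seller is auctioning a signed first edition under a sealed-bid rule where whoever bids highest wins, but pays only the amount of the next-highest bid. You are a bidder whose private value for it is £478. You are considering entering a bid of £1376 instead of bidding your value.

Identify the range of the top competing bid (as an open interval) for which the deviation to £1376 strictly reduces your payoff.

If the competing bid is below £478, both bids win at the same price — no difference.
If it is above £1376, both bids lose — no difference.
If it lies strictly between £478 and £1376, bidding your value loses (payoff 0) while bidding £1376 wins at a price above your value (payoff negative).
So the deviation strictly hurts on the open interval (£478, £1376).
Because the price is fixed by the runner-up's bid, deviating from your value can only change a good outcome into a bad one — never the reverse.

(£478, £1376)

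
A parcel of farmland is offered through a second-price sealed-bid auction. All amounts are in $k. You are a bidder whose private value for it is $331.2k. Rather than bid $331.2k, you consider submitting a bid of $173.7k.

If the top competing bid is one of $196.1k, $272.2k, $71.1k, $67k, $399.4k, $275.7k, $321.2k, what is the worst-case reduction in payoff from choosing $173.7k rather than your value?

$196.1k: truthful gives $135.1k, deviation gives $0k → loss $135.1k.
$272.2k: truthful gives $59k, deviation gives $0k → loss $59k.
$71.1k: same outcome either way → loss $0k.
$67k: same outcome either way → loss $0k.
$399.4k: same outcome either way → loss $0k.
$275.7k: truthful gives $55.5k, deviation gives $0k → loss $55.5k.
$321.2k: truthful gives $10k, deviation gives $0k → loss $10k.
Maximum loss: $135.1k.

$135.1k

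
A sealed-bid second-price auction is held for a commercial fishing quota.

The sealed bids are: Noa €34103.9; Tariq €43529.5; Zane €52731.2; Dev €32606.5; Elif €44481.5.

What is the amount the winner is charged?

€44481.5

Highest bid: Zane at €52731.2, so Zane wins.
Second-highest bid: Elif at €44481.5 — that is the price the winner pays.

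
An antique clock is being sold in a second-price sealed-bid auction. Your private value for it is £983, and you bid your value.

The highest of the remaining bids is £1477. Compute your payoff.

Your bid £983 is below the highest competing bid £1477, so you lose.
A losing bidder pays nothing and receives nothing: payoff = £0.

£0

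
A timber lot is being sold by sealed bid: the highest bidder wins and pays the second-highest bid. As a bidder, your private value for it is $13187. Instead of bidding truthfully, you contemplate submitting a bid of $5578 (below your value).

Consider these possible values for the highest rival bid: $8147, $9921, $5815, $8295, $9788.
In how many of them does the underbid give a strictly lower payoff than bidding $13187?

5

The deviation hurts exactly when the highest competing bid lies strictly between $5578 and $13187 — underbidding then forfeits a profitable win.
$8147: inside the interval → strictly worse (loss $5040).
$9921: inside the interval → strictly worse (loss $3266).
$5815: inside the interval → strictly worse (loss $7372).
$8295: inside the interval → strictly worse (loss $4892).
$9788: inside the interval → strictly worse (loss $3399).
Count: 5.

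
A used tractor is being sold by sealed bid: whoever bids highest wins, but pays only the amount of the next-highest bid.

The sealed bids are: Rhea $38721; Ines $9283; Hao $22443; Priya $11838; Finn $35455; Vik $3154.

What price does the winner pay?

$35455

Highest bid: Rhea at $38721, so Rhea wins.
Second-highest bid: Finn at $35455 — that is the price the winner pays.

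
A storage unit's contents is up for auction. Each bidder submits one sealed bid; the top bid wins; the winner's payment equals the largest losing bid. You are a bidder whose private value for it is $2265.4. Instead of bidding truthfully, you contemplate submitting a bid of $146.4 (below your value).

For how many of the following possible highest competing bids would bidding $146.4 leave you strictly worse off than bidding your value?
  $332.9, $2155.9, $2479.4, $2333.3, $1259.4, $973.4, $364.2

The deviation hurts exactly when the highest competing bid lies strictly between $146.4 and $2265.4 — underbidding then forfeits a profitable win.
$332.9: inside the interval → strictly worse (loss $1932.5).
$2155.9: inside the interval → strictly worse (loss $109.5).
$2479.4: above both → same outcome either way.
$2333.3: above both → same outcome either way.
$1259.4: inside the interval → strictly worse (loss $1006).
$973.4: inside the interval → strictly worse (loss $1292).
$364.2: inside the interval → strictly worse (loss $1901.2).
Count: 5.

5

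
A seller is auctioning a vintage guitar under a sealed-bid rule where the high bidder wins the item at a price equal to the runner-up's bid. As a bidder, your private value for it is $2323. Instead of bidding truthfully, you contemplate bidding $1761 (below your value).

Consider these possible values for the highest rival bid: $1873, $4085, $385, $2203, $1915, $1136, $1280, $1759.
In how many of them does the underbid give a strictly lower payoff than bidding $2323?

3

The deviation hurts exactly when the highest competing bid lies strictly between $1761 and $2323 — underbidding then forfeits a profitable win.
$1873: inside the interval → strictly worse (loss $450).
$4085: above both → same outcome either way.
$385: below both → same outcome either way.
$2203: inside the interval → strictly worse (loss $120).
$1915: inside the interval → strictly worse (loss $408).
$1136: below both → same outcome either way.
$1280: below both → same outcome either way.
$1759: below both → same outcome either way.
Count: 3.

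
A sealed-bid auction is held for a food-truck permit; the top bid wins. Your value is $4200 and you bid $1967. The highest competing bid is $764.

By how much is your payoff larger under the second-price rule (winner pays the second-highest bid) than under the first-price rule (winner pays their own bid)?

$1203

You have the highest bid, so you win under either rule.
Second-price: pay $764 → payoff $3436.
First-price: pay your own bid $1967 → payoff $2233.
Difference = $3436 − ($2233) = $1203.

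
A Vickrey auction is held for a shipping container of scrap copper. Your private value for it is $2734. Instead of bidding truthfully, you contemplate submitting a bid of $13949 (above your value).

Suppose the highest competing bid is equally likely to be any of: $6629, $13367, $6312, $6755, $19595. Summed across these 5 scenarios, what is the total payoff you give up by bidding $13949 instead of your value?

The deviation costs you only when the competing bid falls strictly between $2734 and $13949; elsewhere both bids give the same outcome.
$6629: truthful payoff $0, deviation payoff −$3895 → loss $3895.
$13367: truthful payoff $0, deviation payoff −$10633 → loss $10633.
$6312: truthful payoff $0, deviation payoff −$3578 → loss $3578.
$6755: truthful payoff $0, deviation payoff −$4021 → loss $4021.
$19595: outcomes coincide → loss $0.
Total loss = $3895 + $10633 + $3578 + $4021 = $22127.

$22127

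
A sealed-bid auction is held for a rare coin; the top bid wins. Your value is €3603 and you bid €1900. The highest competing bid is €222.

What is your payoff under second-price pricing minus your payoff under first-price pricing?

You have the highest bid, so you win under either rule.
Second-price: pay €222 → payoff €3381.
First-price: pay your own bid €1900 → payoff €1703.
Difference = €3381 − (€1703) = €1678.

€1678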